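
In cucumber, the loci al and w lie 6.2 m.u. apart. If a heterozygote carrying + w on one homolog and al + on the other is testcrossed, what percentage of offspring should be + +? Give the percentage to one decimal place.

3.1%

A map distance of 6.2 m.u. corresponds to a recombination frequency of 0.062.
The F1 is + w / al +, so + + is a recombinant gamete class with expected frequency r/2 = 0.062/2 = 0.0310.
That is 0.0310 = 3.1% of the progeny.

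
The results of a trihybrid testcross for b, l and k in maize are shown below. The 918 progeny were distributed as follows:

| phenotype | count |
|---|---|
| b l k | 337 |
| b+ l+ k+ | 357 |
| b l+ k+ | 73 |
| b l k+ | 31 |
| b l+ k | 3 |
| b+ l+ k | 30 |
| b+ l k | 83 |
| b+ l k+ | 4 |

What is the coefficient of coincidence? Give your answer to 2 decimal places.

0.58

The two most frequent reciprocal classes, b+ l+ k+ and b l k, are the parental types, so the F1 was b+ l+ k+ / b l k.
The two rarest classes, b+ l k+ and b l+ k, are the double crossovers. Comparing them with the parentals, only the l allele has switched, so l is the middle locus and the order is k – l – b.
k–l: (61 + 7)/918 = 0.0741; l–b: (156 + 7)/918 = 0.1776.
Expected DCO frequency = 0.0741 × 0.1776 ≈ 0.01316; observed = 7/918 ≈ 0.00763.
Coefficient of coincidence = 0.00763/0.01316 ≈ 0.58.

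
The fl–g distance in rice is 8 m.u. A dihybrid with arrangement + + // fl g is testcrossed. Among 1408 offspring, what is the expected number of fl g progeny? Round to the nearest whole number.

A map distance of 8 m.u. corresponds to a recombination frequency of 0.080.
The F1 is + + / fl g, so fl g is a parental gamete class with expected frequency (1 − r)/2 = 0.920/2 = 0.4600.
Expected number = 0.4600 × 1408 = 647.68 ≈ 648.

648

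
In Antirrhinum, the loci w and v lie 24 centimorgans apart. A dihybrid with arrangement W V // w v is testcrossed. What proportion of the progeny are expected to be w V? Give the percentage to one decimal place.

12.0%

A map distance of 24 centimorgans corresponds to a recombination frequency of 0.240.
The F1 is W V / w v, so w V is a recombinant gamete class with expected frequency r/2 = 0.240/2 = 0.1200.
That is 0.1200 = 12.0% of the progeny.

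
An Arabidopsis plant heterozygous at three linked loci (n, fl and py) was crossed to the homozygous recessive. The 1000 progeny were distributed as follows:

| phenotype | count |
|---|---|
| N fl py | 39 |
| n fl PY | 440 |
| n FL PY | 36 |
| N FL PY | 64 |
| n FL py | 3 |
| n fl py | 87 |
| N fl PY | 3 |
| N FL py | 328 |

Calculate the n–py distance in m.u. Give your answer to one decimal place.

The two most frequent reciprocal classes, N FL py and n fl PY, are the parental types, so the F1 was N FL py / n fl PY.
The two rarest classes, n FL py and N fl PY, are the double crossovers. Comparing them with the parentals, only the n allele has switched, so n is the middle locus and the order is py – n – fl.
Crossovers in the py–n interval produce the single-crossover classes N FL PY and n fl py (64 + 87 = 151) plus the double crossovers (6).
RF(py–n) = (151 + 6) / 1000 = 157/1000 = 0.1570 → 15.7 m.u.

15.7 m.u.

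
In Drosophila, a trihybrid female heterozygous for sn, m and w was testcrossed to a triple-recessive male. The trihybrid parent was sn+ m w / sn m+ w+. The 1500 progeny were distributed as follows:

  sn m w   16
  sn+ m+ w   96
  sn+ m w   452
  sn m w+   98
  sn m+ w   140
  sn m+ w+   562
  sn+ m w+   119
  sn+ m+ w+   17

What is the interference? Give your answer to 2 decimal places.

The two rarest classes, sn m w and sn+ m+ w+, are the double crossovers. Comparing them with the parentals, only the sn allele has switched, so sn is the middle locus and the order is m – sn – w.
m–sn: (194 + 33)/1500 = 0.1513; sn–w: (259 + 33)/1500 = 0.1947.
Expected DCO frequency = 0.1513 × 0.1947 ≈ 0.02946; observed = 33/1500 ≈ 0.02200.
Coefficient of coincidence = 0.02200/0.02946 ≈ 0.75; interference = 1 − 0.75 = 0.25.

0.25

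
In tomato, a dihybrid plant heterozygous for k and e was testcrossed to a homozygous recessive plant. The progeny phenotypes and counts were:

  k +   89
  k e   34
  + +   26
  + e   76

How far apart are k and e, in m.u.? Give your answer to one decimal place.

26.7 m.u.

The two most frequent classes, + e (76) and k + (89), are the parental types, so the F1 was + e / k +.
The recombinant classes are + + and k e: 26 + 34 = 60.
Recombination frequency = 60/225 = 0.2667 ≈ 26.7%, i.e. 26.7 m.u.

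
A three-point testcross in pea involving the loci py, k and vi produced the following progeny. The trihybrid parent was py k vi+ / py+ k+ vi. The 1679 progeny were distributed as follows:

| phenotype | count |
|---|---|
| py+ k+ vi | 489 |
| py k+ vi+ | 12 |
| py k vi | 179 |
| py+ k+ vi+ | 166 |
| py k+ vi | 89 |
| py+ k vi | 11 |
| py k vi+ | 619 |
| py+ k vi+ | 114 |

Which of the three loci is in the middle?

k

The two rarest classes, py k+ vi+ and py+ k vi, are the double crossovers. Comparing them with the parentals, only the k allele has switched, so k is the middle locus and the order is vi – k – py.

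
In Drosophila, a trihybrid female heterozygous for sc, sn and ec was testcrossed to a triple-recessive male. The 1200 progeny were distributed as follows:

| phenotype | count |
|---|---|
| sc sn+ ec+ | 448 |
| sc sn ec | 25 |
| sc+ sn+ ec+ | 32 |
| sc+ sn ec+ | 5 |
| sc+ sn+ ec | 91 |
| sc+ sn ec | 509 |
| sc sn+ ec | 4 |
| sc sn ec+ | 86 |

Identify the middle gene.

The two most frequent reciprocal classes, sc+ sn ec and sc sn+ ec+, are the parental types, so the F1 was sc+ sn ec / sc sn+ ec+.
The two rarest classes, sc+ sn ec+ and sc sn+ ec, are the double crossovers. Comparing them with the parentals, only the ec allele has switched, so ec is the middle locus and the order is sn – ec – sc.

ec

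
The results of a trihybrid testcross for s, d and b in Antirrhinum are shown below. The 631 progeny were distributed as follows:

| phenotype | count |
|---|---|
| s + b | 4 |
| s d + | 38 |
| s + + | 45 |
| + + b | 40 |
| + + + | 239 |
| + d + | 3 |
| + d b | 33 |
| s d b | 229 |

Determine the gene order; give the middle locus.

The two most frequent reciprocal classes, + + + and s d b, are the parental types, so the F1 was + + + / s d b.
The two rarest classes, + d + and s + b, are the double crossovers. Comparing them with the parentals, only the d allele has switched, so d is the middle locus and the order is b – d – s.

d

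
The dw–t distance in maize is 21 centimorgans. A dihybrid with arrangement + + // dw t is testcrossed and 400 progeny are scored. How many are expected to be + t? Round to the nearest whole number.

42

A map distance of 21 centimorgans corresponds to a recombination frequency of 0.210.
The F1 is + + / dw t, so + t is a recombinant gamete class with expected frequency r/2 = 0.210/2 = 0.1050.
Expected number = 0.1050 × 400 = 42.00 ≈ 42.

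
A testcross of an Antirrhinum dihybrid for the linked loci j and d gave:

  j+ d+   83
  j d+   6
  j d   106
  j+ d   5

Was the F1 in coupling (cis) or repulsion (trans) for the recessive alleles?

The two most frequent classes are j+ d+ (83) and j d (106); these are the parental (non-recombinant) types.
So the F1 carried j+ d+ on one chromosome and j d on the other — the recessive alleles are on the same chromosome (cis / coupling).

cis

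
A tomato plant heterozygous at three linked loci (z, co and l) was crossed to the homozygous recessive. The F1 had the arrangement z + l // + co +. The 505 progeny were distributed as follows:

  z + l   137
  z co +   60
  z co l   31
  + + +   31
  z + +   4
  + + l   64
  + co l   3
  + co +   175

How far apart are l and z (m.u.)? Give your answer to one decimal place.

The two rarest classes, z + + and + co l, are the double crossovers. Comparing them with the parentals, only the l allele has switched, so l is the middle locus and the order is co – l – z.
Crossovers in the l–z interval produce the single-crossover classes + + l and z co + (64 + 60 = 124) plus the double crossovers (7).
RF(l–z) = (124 + 7) / 505 = 131/505 = 0.2594 → 25.9 m.u.

25.9 m.u.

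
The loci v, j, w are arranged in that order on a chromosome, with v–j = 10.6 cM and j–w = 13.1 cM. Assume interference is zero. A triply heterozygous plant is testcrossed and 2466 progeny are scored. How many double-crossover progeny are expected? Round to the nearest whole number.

34

Map distances give recombination frequencies of 0.106 and 0.131 for the two intervals.
With no interference, expected double-crossover frequency = 0.106 × 0.131 = 0.01389.
Expected number = 0.01389 × 2466 = 34.24 ≈ 34.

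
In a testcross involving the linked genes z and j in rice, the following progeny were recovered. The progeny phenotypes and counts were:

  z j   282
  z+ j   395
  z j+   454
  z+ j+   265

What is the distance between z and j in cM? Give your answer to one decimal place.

39.2 cM

The two most frequent classes, z+ j (395) and z j+ (454), are the parental types, so the F1 was z+ j / z j+.
The recombinant classes are z+ j+ and z j: 265 + 282 = 547.
Recombination frequency = 547/1396 = 0.3918 ≈ 39.2%, i.e. 39.2 cM.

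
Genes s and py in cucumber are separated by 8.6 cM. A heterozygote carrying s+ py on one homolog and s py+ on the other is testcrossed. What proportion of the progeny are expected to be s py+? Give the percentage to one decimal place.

A map distance of 8.6 cM corresponds to a recombination frequency of 0.086.
The F1 is s+ py / s py+, so s py+ is a parental gamete class with expected frequency (1 − r)/2 = 0.914/2 = 0.4570.
That is 0.4570 = 45.7% of the progeny.

45.7%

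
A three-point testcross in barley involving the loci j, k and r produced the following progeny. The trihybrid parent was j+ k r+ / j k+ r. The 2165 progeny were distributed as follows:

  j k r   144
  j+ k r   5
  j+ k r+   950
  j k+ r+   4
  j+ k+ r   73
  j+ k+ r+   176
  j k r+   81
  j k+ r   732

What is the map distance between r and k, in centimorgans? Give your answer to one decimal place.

The two rarest classes, j+ k r and j k+ r+, are the double crossovers. Comparing them with the parentals, only the r allele has switched, so r is the middle locus and the order is j – r – k.
Crossovers in the r–k interval produce the single-crossover classes j+ k+ r+ and j k r (176 + 144 = 320) plus the double crossovers (9).
RF(r–k) = (320 + 9) / 2165 = 329/2165 = 0.1520 → 15.2 centimorgans.

15.2 centimorgans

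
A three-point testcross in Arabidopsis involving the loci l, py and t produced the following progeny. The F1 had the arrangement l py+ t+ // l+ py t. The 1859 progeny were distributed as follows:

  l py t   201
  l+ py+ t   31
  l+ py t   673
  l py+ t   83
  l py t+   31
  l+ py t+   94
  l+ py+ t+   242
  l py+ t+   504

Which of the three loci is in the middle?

py

The two rarest classes, l py t+ and l+ py+ t, are the double crossovers. Comparing them with the parentals, only the py allele has switched, so py is the middle locus and the order is l – py – t.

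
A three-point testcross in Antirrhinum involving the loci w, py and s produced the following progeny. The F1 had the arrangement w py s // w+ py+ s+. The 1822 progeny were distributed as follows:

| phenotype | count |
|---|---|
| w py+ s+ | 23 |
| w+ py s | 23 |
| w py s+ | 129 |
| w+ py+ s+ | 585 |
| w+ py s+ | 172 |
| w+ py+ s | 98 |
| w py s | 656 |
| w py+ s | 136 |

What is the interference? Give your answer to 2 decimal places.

The two rarest classes, w+ py s and w py+ s+, are the double crossovers. Comparing them with the parentals, only the w allele has switched, so w is the middle locus and the order is s – w – py.
s–w: (227 + 46)/1822 = 0.1498; w–py: (308 + 46)/1822 = 0.1943.
Expected DCO frequency = 0.1498 × 0.1943 ≈ 0.02911; observed = 46/1822 ≈ 0.02525.
Coefficient of coincidence = 0.02525/0.02911 ≈ 0.87; interference = 1 − 0.87 = 0.13.

0.13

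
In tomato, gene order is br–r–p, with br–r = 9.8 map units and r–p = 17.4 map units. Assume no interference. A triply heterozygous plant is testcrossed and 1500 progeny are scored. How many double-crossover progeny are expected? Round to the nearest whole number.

Map distances give recombination frequencies of 0.098 and 0.174 for the two intervals.
With no interference, expected double-crossover frequency = 0.098 × 0.174 = 0.01705.
Expected number = 0.01705 × 1500 = 25.58 ≈ 26.

26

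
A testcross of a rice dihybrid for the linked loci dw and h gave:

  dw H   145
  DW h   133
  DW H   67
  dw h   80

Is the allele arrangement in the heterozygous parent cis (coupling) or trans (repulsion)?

The two most frequent classes are DW h (133) and dw H (145); these are the parental (non-recombinant) types.
So the F1 carried DW h on one chromosome and dw H on the other — the recessive alleles are on opposite chromosomes (trans / repulsion).

trans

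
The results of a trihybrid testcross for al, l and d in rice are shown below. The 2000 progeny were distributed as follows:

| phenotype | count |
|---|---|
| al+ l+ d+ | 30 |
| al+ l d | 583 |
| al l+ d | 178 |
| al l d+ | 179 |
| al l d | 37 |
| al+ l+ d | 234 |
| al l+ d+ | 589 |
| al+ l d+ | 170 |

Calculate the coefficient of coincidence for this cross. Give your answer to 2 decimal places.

The two most frequent reciprocal classes, al+ l d and al l+ d+, are the parental types, so the F1 was al+ l d / al l+ d+.
The two rarest classes, al l d and al+ l+ d+, are the double crossovers. Comparing them with the parentals, only the al allele has switched, so al is the middle locus and the order is d – al – l.
d–al: (348 + 67)/2000 = 0.2075; al–l: (413 + 67)/2000 = 0.2400.
Expected DCO frequency = 0.2075 × 0.2400 ≈ 0.04980; observed = 67/2000 ≈ 0.03350.
Coefficient of coincidence = 0.03350/0.04980 ≈ 0.67.

0.67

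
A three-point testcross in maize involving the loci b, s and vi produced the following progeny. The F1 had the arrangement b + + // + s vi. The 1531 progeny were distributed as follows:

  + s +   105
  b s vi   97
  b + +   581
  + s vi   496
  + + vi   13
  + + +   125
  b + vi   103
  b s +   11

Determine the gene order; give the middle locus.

s

The two rarest classes, b s + and + + vi, are the double crossovers. Comparing them with the parentals, only the s allele has switched, so s is the middle locus and the order is vi – s – b.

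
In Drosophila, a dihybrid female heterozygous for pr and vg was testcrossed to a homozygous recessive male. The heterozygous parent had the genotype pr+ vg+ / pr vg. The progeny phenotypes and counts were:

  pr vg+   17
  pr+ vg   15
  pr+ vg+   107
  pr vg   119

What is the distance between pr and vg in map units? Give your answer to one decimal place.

12.4 map units

The recombinant classes are pr+ vg and pr vg+: 15 + 17 = 32.
Recombination frequency = 32/258 = 0.1240 ≈ 12.4%, i.e. 12.4 map units.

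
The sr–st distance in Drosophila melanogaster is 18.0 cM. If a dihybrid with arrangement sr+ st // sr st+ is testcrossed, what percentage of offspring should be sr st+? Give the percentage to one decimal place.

A map distance of 18.0 cM corresponds to a recombination frequency of 0.180.
The F1 is sr+ st / sr st+, so sr st+ is a parental gamete class with expected frequency (1 − r)/2 = 0.820/2 = 0.4100.
That is 0.4100 = 41.0% of the progeny.

41.0%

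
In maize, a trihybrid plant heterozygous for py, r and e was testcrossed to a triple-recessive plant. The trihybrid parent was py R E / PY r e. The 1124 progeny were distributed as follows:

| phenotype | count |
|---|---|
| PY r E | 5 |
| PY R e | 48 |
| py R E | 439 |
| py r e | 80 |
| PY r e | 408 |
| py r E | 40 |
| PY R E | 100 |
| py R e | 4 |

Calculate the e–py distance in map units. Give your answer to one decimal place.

The two rarest classes, py R e and PY r E, are the double crossovers. Comparing them with the parentals, only the e allele has switched, so e is the middle locus and the order is py – e – r.
Crossovers in the py–e interval produce the single-crossover classes PY R E and py r e (100 + 80 = 180) plus the double crossovers (9).
RF(py–e) = (180 + 9) / 1124 = 189/1124 = 0.1681 → 16.8 map units.

16.8 map units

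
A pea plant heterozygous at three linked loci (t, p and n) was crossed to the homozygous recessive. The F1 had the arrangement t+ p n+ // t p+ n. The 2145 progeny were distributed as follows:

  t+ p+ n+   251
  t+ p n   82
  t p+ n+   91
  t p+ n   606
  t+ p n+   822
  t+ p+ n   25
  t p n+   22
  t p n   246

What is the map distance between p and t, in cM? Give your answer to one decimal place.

25.4 cM

The two rarest classes, t p n+ and t+ p+ n, are the double crossovers. Comparing them with the parentals, only the t allele has switched, so t is the middle locus and the order is n – t – p.
Crossovers in the t–p interval produce the single-crossover classes t+ p+ n+ and t p n (251 + 246 = 497) plus the double crossovers (47).
RF(t–p) = (497 + 47) / 2145 = 544/2145 = 0.2536 → 25.4 cM.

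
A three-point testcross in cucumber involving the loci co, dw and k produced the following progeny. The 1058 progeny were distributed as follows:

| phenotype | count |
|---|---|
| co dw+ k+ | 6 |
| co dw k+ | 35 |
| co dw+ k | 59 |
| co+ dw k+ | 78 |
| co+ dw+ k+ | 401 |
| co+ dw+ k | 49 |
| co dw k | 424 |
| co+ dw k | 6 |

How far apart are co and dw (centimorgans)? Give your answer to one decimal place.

The two most frequent reciprocal classes, co+ dw+ k+ and co dw k, are the parental types, so the F1 was co+ dw+ k+ / co dw k.
The two rarest classes, co dw+ k+ and co+ dw k, are the double crossovers. Comparing them with the parentals, only the co allele has switched, so co is the middle locus and the order is dw – co – k.
Crossovers in the dw–co interval produce the single-crossover classes co+ dw k+ and co dw+ k (78 + 59 = 137) plus the double crossovers (12).
RF(dw–co) = (137 + 12) / 1058 = 149/1058 = 0.1408 → 14.1 centimorgans.

14.1 centimorgans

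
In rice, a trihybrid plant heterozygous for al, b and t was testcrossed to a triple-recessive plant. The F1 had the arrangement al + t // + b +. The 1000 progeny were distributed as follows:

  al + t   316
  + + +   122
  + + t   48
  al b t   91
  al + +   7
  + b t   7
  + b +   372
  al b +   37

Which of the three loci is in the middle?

The two rarest classes, al + + and + b t, are the double crossovers. Comparing them with the parentals, only the t allele has switched, so t is the middle locus and the order is b – t – al.

t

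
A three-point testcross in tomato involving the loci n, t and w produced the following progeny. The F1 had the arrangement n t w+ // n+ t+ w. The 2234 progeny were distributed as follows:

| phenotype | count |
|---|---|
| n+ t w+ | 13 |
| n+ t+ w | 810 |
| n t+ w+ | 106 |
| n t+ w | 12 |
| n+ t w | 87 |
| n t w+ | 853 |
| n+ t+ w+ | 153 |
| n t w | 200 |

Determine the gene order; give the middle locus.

n

The two rarest classes, n+ t w+ and n t+ w, are the double crossovers. Comparing them with the parentals, only the n allele has switched, so n is the middle locus and the order is t – n – w.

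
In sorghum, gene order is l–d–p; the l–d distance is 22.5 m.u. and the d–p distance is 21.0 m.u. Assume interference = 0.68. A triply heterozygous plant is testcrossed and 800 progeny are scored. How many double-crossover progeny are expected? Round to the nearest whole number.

12

Map distances give recombination frequencies of 0.225 and 0.210 for the two intervals.
With interference 0.68 (so coincidence = 0.32), expected double-crossover frequency = 0.225 × 0.210 × 0.32 = 0.01512.
Expected number = 0.01512 × 800 = 12.10 ≈ 12.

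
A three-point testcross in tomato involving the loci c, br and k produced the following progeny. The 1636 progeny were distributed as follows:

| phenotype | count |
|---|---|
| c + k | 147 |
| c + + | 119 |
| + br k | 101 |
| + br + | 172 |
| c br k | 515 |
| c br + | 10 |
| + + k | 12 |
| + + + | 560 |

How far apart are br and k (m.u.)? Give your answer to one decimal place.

20.8 m.u.

The two most frequent reciprocal classes, + + + and c br k, are the parental types, so the F1 was + + + / c br k.
The two rarest classes, + + k and c br +, are the double crossovers. Comparing them with the parentals, only the k allele has switched, so k is the middle locus and the order is c – k – br.
Crossovers in the k–br interval produce the single-crossover classes + br + and c + k (172 + 147 = 319) plus the double crossovers (22).
RF(k–br) = (319 + 22) / 1636 = 341/1636 = 0.2084 → 20.8 m.u.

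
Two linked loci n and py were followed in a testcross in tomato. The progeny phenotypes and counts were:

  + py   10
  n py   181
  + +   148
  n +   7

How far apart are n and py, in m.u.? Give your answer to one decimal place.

The two most frequent classes, + + (148) and n py (181), are the parental types, so the F1 was + + / n py.
The recombinant classes are + py and n +: 10 + 7 = 17.
Recombination frequency = 17/346 = 0.0491 ≈ 4.9%, i.e. 4.9 m.u.

4.9 m.u.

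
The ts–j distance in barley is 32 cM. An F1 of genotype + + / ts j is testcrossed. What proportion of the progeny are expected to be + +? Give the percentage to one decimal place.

A map distance of 32 cM corresponds to a recombination frequency of 0.320.
The F1 is + + / ts j, so + + is a parental gamete class with expected frequency (1 − r)/2 = 0.680/2 = 0.3400.
That is 0.3400 = 34.0% of the progeny.

34.0%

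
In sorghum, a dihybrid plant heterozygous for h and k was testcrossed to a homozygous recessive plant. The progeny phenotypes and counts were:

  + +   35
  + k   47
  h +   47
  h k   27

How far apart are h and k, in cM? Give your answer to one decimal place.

The two most frequent classes, + k (47) and h + (47), are the parental types, so the F1 was + k / h +.
The recombinant classes are + + and h k: 35 + 27 = 62.
Recombination frequency = 62/156 = 0.3974 ≈ 39.7%, i.e. 39.7 cM.

39.7 cM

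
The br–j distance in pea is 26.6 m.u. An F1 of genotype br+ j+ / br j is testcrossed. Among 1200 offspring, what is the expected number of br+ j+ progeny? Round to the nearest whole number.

A map distance of 26.6 m.u. corresponds to a recombination frequency of 0.266.
The F1 is br+ j+ / br j, so br+ j+ is a parental gamete class with expected frequency (1 − r)/2 = 0.734/2 = 0.3670.
Expected number = 0.3670 × 1200 = 440.40 ≈ 440.

440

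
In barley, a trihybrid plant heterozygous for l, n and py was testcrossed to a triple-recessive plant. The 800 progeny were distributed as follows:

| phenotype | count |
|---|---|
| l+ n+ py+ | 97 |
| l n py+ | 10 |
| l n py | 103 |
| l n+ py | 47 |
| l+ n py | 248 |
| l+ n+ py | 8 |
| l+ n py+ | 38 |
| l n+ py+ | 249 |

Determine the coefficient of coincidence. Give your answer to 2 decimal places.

The two most frequent reciprocal classes, l+ n py and l n+ py+, are the parental types, so the F1 was l+ n py / l n+ py+.
The two rarest classes, l+ n+ py and l n py+, are the double crossovers. Comparing them with the parentals, only the n allele has switched, so n is the middle locus and the order is py – n – l.
py–n: (85 + 18)/800 = 0.1288; n–l: (200 + 18)/800 = 0.2725.
Expected DCO frequency = 0.1288 × 0.2725 ≈ 0.03510; observed = 18/800 ≈ 0.02250.
Coefficient of coincidence = 0.02250/0.03510 ≈ 0.64.

0.64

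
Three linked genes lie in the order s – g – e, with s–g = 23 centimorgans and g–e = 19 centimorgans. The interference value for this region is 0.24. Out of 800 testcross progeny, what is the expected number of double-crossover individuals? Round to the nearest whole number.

Map distances give recombination frequencies of 0.230 and 0.190 for the two intervals.
With interference 0.24 (so coincidence = 0.76), expected double-crossover frequency = 0.230 × 0.190 × 0.76 = 0.03321.
Expected number = 0.03321 × 800 = 26.57 ≈ 27.

27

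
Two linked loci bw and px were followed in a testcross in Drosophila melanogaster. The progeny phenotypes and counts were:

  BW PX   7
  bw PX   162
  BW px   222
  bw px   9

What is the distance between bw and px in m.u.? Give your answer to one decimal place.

The two most frequent classes, BW px (222) and bw PX (162), are the parental types, so the F1 was BW px / bw PX.
The recombinant classes are BW PX and bw px: 7 + 9 = 16.
Recombination frequency = 16/400 = 0.0400 ≈ 4.0%, i.e. 4.0 m.u.

4.0 m.u.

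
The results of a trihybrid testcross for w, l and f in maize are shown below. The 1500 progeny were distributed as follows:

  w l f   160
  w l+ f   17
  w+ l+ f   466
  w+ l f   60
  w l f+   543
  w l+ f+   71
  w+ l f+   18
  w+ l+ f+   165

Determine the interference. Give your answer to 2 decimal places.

The two most frequent reciprocal classes, w+ l+ f and w l f+, are the parental types, so the F1 was w+ l+ f / w l f+.
The two rarest classes, w l+ f and w+ l f+, are the double crossovers. Comparing them with the parentals, only the w allele has switched, so w is the middle locus and the order is f – w – l.
f–w: (325 + 35)/1500 = 0.2400; w–l: (131 + 35)/1500 = 0.1107.
Expected DCO frequency = 0.2400 × 0.1107 ≈ 0.02657; observed = 35/1500 ≈ 0.02333.
Coefficient of coincidence = 0.02333/0.02657 ≈ 0.88; interference = 1 − 0.88 = 0.12.

0.12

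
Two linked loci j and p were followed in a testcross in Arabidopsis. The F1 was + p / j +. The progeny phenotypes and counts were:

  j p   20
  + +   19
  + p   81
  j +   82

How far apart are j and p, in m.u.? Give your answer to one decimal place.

19.3 m.u.

The recombinant classes are + + and j p: 19 + 20 = 39.
Recombination frequency = 39/202 = 0.1931 ≈ 19.3%, i.e. 19.3 m.u.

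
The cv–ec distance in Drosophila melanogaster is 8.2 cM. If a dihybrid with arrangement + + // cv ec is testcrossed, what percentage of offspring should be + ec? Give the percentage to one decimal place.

A map distance of 8.2 cM corresponds to a recombination frequency of 0.082.
The F1 is + + / cv ec, so + ec is a recombinant gamete class with expected frequency r/2 = 0.082/2 = 0.0410.
That is 0.0410 = 4.1% of the progeny.

4.1%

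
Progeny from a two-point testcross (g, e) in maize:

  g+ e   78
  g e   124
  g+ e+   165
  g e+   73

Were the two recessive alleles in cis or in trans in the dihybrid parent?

The two most frequent classes are g+ e+ (165) and g e (124); these are the parental (non-recombinant) types.
So the F1 carried g+ e+ on one chromosome and g e on the other — the recessive alleles are on the same chromosome (cis / coupling).

cis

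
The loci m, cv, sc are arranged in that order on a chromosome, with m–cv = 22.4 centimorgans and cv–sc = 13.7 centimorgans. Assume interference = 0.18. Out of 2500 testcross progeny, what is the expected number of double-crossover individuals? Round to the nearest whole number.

Map distances give recombination frequencies of 0.224 and 0.137 for the two intervals.
With interference 0.18 (so coincidence = 0.82), expected double-crossover frequency = 0.224 × 0.137 × 0.82 = 0.02516.
Expected number = 0.02516 × 2500 = 62.91 ≈ 63.

63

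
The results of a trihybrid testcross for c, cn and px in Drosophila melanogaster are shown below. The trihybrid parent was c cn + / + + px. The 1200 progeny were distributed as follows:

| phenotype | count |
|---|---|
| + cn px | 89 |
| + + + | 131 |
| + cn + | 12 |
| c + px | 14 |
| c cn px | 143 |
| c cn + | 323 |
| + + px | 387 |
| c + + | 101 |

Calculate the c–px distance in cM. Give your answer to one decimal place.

The two rarest classes, + cn + and c + px, are the double crossovers. Comparing them with the parentals, only the c allele has switched, so c is the middle locus and the order is cn – c – px.
Crossovers in the c–px interval produce the single-crossover classes c cn px and + + + (143 + 131 = 274) plus the double crossovers (26).
RF(c–px) = (274 + 26) / 1200 = 300/1200 = 0.2500 → 25.0 cM.

25.0 cM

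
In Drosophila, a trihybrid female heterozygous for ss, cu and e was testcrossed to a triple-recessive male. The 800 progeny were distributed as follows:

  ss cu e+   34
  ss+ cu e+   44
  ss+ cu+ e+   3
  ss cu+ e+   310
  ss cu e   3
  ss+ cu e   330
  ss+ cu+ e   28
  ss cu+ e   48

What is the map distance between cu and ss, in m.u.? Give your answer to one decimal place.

The two most frequent reciprocal classes, ss cu+ e+ and ss+ cu e, are the parental types, so the F1 was ss cu+ e+ / ss+ cu e.
The two rarest classes, ss+ cu+ e+ and ss cu e, are the double crossovers. Comparing them with the parentals, only the ss allele has switched, so ss is the middle locus and the order is e – ss – cu.
Crossovers in the ss–cu interval produce the single-crossover classes ss cu e+ and ss+ cu+ e (34 + 28 = 62) plus the double crossovers (6).
RF(ss–cu) = (62 + 6) / 800 = 68/800 = 0.0850 → 8.5 m.u.

8.5 m.u.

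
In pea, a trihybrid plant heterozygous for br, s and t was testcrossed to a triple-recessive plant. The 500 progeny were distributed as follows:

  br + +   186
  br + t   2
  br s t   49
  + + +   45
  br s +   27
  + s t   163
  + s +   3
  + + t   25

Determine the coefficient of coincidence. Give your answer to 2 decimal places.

The two most frequent reciprocal classes, + s t and br + +, are the parental types, so the F1 was + s t / br + +.
The two rarest classes, + s + and br + t, are the double crossovers. Comparing them with the parentals, only the t allele has switched, so t is the middle locus and the order is s – t – br.
s–t: (52 + 5)/500 = 0.1140; t–br: (94 + 5)/500 = 0.1980.
Expected DCO frequency = 0.1140 × 0.1980 ≈ 0.02257; observed = 5/500 ≈ 0.01000.
Coefficient of coincidence = 0.01000/0.02257 ≈ 0.44.

0.44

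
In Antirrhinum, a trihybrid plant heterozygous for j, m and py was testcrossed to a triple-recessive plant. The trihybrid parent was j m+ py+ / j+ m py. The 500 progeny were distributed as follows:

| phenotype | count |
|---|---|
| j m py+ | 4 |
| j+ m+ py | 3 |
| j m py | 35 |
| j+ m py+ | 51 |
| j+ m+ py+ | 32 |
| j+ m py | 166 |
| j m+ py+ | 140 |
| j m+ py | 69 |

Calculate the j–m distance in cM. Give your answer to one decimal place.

The two rarest classes, j m py+ and j+ m+ py, are the double crossovers. Comparing them with the parentals, only the m allele has switched, so m is the middle locus and the order is j – m – py.
Crossovers in the j–m interval produce the single-crossover classes j+ m+ py+ and j m py (32 + 35 = 67) plus the double crossovers (7).
RF(j–m) = (67 + 7) / 500 = 74/500 = 0.1480 → 14.8 cM.

14.8 cM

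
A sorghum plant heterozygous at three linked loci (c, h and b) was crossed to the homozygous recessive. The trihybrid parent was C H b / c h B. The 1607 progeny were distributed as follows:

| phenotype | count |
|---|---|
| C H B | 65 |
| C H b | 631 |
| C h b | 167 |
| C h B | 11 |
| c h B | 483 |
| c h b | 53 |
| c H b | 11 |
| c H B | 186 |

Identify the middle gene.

c

The two rarest classes, c H b and C h B, are the double crossovers. Comparing them with the parentals, only the c allele has switched, so c is the middle locus and the order is b – c – h.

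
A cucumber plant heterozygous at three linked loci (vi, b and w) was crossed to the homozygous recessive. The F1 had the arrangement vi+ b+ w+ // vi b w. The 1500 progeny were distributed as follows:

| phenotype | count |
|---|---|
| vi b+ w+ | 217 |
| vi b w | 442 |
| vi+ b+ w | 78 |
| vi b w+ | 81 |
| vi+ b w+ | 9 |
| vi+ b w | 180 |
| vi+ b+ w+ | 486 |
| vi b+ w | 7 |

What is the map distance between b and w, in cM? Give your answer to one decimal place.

11.7 cM

The two rarest classes, vi+ b w+ and vi b+ w, are the double crossovers. Comparing them with the parentals, only the b allele has switched, so b is the middle locus and the order is vi – b – w.
Crossovers in the b–w interval produce the single-crossover classes vi+ b+ w and vi b w+ (78 + 81 = 159) plus the double crossovers (16).
RF(b–w) = (159 + 16) / 1500 = 175/1500 = 0.1167 → 11.7 cM.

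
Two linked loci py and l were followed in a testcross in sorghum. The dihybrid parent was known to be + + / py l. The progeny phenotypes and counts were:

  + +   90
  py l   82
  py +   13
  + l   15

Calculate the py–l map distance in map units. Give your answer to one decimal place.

The recombinant classes are + l and py +: 15 + 13 = 28.
Recombination frequency = 28/200 = 0.1400 ≈ 14.0%, i.e. 14.0 map units.

14.0 map units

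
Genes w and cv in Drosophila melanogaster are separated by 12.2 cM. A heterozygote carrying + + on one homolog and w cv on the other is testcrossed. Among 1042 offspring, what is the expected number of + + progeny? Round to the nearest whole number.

A map distance of 12.2 cM corresponds to a recombination frequency of 0.122.
The F1 is + + / w cv, so + + is a parental gamete class with expected frequency (1 − r)/2 = 0.878/2 = 0.4390.
Expected number = 0.4390 × 1042 = 457.44 ≈ 457.

457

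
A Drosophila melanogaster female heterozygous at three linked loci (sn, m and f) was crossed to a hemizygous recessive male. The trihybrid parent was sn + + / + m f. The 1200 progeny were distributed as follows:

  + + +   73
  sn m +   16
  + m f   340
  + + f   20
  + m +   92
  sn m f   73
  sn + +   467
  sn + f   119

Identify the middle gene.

The two rarest classes, sn m + and + + f, are the double crossovers. Comparing them with the parentals, only the m allele has switched, so m is the middle locus and the order is sn – m – f.

m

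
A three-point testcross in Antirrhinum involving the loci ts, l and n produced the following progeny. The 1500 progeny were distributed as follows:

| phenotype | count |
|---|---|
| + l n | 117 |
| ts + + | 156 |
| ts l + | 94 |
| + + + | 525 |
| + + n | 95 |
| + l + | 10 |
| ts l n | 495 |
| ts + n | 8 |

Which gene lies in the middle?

The two most frequent reciprocal classes, + + + and ts l n, are the parental types, so the F1 was + + + / ts l n.
The two rarest classes, + l + and ts + n, are the double crossovers. Comparing them with the parentals, only the l allele has switched, so l is the middle locus and the order is n – l – ts.

l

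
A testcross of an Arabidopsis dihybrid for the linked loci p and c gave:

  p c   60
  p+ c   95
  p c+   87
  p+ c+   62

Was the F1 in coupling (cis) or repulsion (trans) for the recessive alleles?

trans

The two most frequent classes are p+ c (95) and p c+ (87); these are the parental (non-recombinant) types.
So the F1 carried p+ c on one chromosome and p c+ on the other — the recessive alleles are on opposite chromosomes (trans / repulsion).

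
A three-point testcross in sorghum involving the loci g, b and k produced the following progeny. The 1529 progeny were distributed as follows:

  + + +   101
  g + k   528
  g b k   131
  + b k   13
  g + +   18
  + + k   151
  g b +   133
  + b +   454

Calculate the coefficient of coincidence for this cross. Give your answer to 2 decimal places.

0.57

The two most frequent reciprocal classes, g + k and + b +, are the parental types, so the F1 was g + k / + b +.
The two rarest classes, g + + and + b k, are the double crossovers. Comparing them with the parentals, only the k allele has switched, so k is the middle locus and the order is g – k – b.
g–k: (284 + 31)/1529 = 0.2060; k–b: (232 + 31)/1529 = 0.1720.
Expected DCO frequency = 0.2060 × 0.1720 ≈ 0.03543; observed = 31/1529 ≈ 0.02027.
Coefficient of coincidence = 0.02027/0.03543 ≈ 0.57.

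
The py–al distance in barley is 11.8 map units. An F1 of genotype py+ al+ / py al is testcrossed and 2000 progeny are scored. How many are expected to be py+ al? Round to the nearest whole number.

A map distance of 11.8 map units corresponds to a recombination frequency of 0.118.
The F1 is py+ al+ / py al, so py+ al is a recombinant gamete class with expected frequency r/2 = 0.118/2 = 0.0590.
Expected number = 0.0590 × 2000 = 118.00 ≈ 118.

118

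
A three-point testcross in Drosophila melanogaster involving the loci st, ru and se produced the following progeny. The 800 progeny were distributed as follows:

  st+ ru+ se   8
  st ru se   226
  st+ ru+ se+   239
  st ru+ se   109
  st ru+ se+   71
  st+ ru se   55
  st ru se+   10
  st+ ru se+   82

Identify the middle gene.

The two most frequent reciprocal classes, st+ ru+ se+ and st ru se, are the parental types, so the F1 was st+ ru+ se+ / st ru se.
The two rarest classes, st+ ru+ se and st ru se+, are the double crossovers. Comparing them with the parentals, only the se allele has switched, so se is the middle locus and the order is st – se – ru.

se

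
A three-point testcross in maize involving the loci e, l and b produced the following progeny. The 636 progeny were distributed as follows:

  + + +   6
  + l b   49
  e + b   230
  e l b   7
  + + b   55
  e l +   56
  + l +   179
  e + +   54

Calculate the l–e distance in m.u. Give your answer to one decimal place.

19.5 m.u.

The two most frequent reciprocal classes, e + b and + l +, are the parental types, so the F1 was e + b / + l +.
The two rarest classes, e l b and + + +, are the double crossovers. Comparing them with the parentals, only the l allele has switched, so l is the middle locus and the order is b – l – e.
Crossovers in the l–e interval produce the single-crossover classes + + b and e l + (55 + 56 = 111) plus the double crossovers (13).
RF(l–e) = (111 + 13) / 636 = 124/636 = 0.1950 → 19.5 m.u.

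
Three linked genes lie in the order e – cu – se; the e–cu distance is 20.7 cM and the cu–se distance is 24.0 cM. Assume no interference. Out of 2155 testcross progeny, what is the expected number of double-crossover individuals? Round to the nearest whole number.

Map distances give recombination frequencies of 0.207 and 0.240 for the two intervals.
With no interference, expected double-crossover frequency = 0.207 × 0.240 = 0.04968.
Expected number = 0.04968 × 2155 = 107.06 ≈ 107.

107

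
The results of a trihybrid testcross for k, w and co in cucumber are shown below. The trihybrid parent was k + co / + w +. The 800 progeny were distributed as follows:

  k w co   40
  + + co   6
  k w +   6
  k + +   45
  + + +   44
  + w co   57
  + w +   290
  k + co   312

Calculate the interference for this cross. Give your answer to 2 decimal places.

0.12

The two rarest classes, + + co and k w +, are the double crossovers. Comparing them with the parentals, only the k allele has switched, so k is the middle locus and the order is w – k – co.
w–k: (84 + 12)/800 = 0.1200; k–co: (102 + 12)/800 = 0.1425.
Expected DCO frequency = 0.1200 × 0.1425 ≈ 0.01710; observed = 12/800 ≈ 0.01500.
Coefficient of coincidence = 0.01500/0.01710 ≈ 0.88; interference = 1 − 0.88 = 0.12.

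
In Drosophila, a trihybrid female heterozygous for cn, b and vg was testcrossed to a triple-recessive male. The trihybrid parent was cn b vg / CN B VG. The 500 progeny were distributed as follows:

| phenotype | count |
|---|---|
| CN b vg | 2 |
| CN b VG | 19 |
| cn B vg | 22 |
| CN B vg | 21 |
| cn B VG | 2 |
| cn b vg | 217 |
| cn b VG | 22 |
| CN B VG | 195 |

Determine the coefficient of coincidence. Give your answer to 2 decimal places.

0.95

The two rarest classes, CN b vg and cn B VG, are the double crossovers. Comparing them with the parentals, only the cn allele has switched, so cn is the middle locus and the order is b – cn – vg.
b–cn: (41 + 4)/500 = 0.0900; cn–vg: (43 + 4)/500 = 0.0940.
Expected DCO frequency = 0.0900 × 0.0940 ≈ 0.00846; observed = 4/500 ≈ 0.00800.
Coefficient of coincidence = 0.00800/0.00846 ≈ 0.95.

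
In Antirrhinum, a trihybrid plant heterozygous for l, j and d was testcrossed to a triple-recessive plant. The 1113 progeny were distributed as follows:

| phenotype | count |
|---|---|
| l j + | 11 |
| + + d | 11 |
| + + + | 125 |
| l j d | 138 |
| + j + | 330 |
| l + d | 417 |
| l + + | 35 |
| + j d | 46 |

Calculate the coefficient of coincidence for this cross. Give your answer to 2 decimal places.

The two most frequent reciprocal classes, + j + and l + d, are the parental types, so the F1 was + j + / l + d.
The two rarest classes, l j + and + + d, are the double crossovers. Comparing them with the parentals, only the l allele has switched, so l is the middle locus and the order is j – l – d.
j–l: (263 + 22)/1113 = 0.2561; l–d: (81 + 22)/1113 = 0.0925.
Expected DCO frequency = 0.2561 × 0.0925 ≈ 0.02369; observed = 22/1113 ≈ 0.01977.
Coefficient of coincidence = 0.01977/0.02369 ≈ 0.83.

0.83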